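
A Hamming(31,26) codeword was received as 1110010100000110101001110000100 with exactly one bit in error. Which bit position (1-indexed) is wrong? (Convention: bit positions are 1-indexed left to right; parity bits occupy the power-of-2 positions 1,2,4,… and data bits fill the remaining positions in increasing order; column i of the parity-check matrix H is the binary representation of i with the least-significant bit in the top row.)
Syndrome s = H · r^T (mod 2), r = 1110010100000110101001110000100:
  s[0] = (1010101010101010101010101010101)·(1110010100000110101001110000100) mod 2 = 1+0+1+0+0+0+0+0+0+0+0+0+0+0+1+0+1+0+1+0+0+0+1+0+0+0+0+0+1+0+0 mod 2 = 1
  s[1] = (0110011001100110011001100110011)·(1110010100000110101001110000100) mod 2 = 0+1+1+0+0+1+0+0+0+0+0+0+0+1+1+0+0+0+1+0+0+1+1+0+0+0+0+0+0+0+0 mod 2 = 0
  s[2] = (0001111000011110000111100001111)·(1110010100000110101001110000100) mod 2 = 0+0+0+0+0+1+0+0+0+0+0+0+0+1+1+0+0+0+0+0+0+1+1+0+0+0+0+0+1+0+0 mod 2 = 0
  s[3] = (0000000111111110000000011111111)·(1110010100000110101001110000100) mod 2 = 0+0+0+0+0+0+0+1+0+0+0+0+0+1+1+0+0+0+0+0+0+0+0+1+0+0+0+0+1+0+0 mod 2 = 1
  s[4] = (0000000000000001111111111111111)·(1110010100000110101001110000100) mod 2 = 0+0+0+0+0+0+0+0+0+0+0+0+0+0+0+0+1+0+1+0+0+1+1+1+0+0+0+0+1+0+0 mod 2 = 0
Syndrome = 10010
Column i of H is the binary representation of i, so the syndrome is the binary index of the flipped bit.
Read s = 10010 with s[0] as LSB: 1·2^0 + 0·2^1 + 0·2^2 + 1·2^3 + 0·2^4 = 9.
Error is at bit position 9.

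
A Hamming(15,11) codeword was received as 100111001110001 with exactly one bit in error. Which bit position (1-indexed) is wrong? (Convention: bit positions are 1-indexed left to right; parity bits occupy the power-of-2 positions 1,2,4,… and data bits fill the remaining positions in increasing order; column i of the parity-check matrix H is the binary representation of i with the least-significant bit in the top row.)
Syndrome s = H · r^T (mod 2), r = 100111001110001:
  s[0] = (101010101010101)·(100111001110001) mod 2 = 1+0+0+0+1+0+0+0+1+0+1+0+0+0+1 mod 2 = 1
  s[1] = (011001100110011)·(100111001110001) mod 2 = 0+0+0+0+0+1+0+0+0+1+1+0+0+0+1 mod 2 = 0
  s[2] = (000111100001111)·(100111001110001) mod 2 = 0+0+0+1+1+1+0+0+0+0+0+0+0+0+1 mod 2 = 0
  s[3] = (000000011111111)·(100111001110001) mod 2 = 0+0+0+0+0+0+0+0+1+1+1+0+0+0+1 mod 2 = 0
Syndrome = 1000
Column i of H is the binary representation of i, so the syndrome is the binary index of the flipped bit.
Read s = 1000 with s[0] as LSB: 1·2^0 + 0·2^1 + 0·2^2 + 0·2^3 = 1.
Error is at bit position 1.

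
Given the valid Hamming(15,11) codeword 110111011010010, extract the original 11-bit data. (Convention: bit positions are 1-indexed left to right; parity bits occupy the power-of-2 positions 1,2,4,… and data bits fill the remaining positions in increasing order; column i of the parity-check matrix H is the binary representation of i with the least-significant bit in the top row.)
Parity bits occupy power-of-2 positions; data bits are at positions {3,5,6,7,9,10,11,12,13,14,15} (1-indexed).
Extract: c[3]=0 c[5]=1 c[6]=1 c[7]=0 c[9]=1 c[10]=0 c[11]=1 c[12]=0 c[13]=0 c[14]=1 c[15]=0
Data = 01101010010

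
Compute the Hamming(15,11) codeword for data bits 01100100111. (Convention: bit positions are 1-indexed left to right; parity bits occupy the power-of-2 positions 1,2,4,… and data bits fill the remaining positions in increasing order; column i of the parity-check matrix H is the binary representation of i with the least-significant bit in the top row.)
Codeword c = d · G (mod 2), d = 01100100111:
  c[0] = d·G[:,0] = (01100100111)·(11011010101) mod 2 = 0+1+0+0+0+0+0+0+1+0+1 mod 2 = 1
  c[1] = d·G[:,1] = (01100100111)·(10110110011) mod 2 = 0+0+1+0+0+1+0+0+0+1+1 mod 2 = 0
  c[2] = d·G[:,2] = (01100100111)·(10000000000) mod 2 = 0+0+0+0+0+0+0+0+0+0+0 mod 2 = 0
  c[3] = d·G[:,3] = (01100100111)·(01110001111) mod 2 = 0+1+1+0+0+0+0+0+1+1+1 mod 2 = 1
  c[4] = d·G[:,4] = (01100100111)·(01000000000) mod 2 = 0+1+0+0+0+0+0+0+0+0+0 mod 2 = 1
  c[5] = d·G[:,5] = (01100100111)·(00100000000) mod 2 = 0+0+1+0+0+0+0+0+0+0+0 mod 2 = 1
  c[6] = d·G[:,6] = (01100100111)·(00010000000) mod 2 = 0+0+0+0+0+0+0+0+0+0+0 mod 2 = 0
  c[7] = d·G[:,7] = (01100100111)·(00001111111) mod 2 = 0+0+0+0+0+1+0+0+1+1+1 mod 2 = 0
  c[8] = d·G[:,8] = (01100100111)·(00001000000) mod 2 = 0+0+0+0+0+0+0+0+0+0+0 mod 2 = 0
  c[9] = d·G[:,9] = (01100100111)·(00000100000) mod 2 = 0+0+0+0+0+1+0+0+0+0+0 mod 2 = 1
  c[10] = d·G[:,10] = (01100100111)·(00000010000) mod 2 = 0+0+0+0+0+0+0+0+0+0+0 mod 2 = 0
  c[11] = d·G[:,11] = (01100100111)·(00000001000) mod 2 = 0+0+0+0+0+0+0+0+0+0+0 mod 2 = 0
  c[12] = d·G[:,12] = (01100100111)·(00000000100) mod 2 = 0+0+0+0+0+0+0+0+1+0+0 mod 2 = 1
  c[13] = d·G[:,13] = (01100100111)·(00000000010) mod 2 = 0+0+0+0+0+0+0+0+0+1+0 mod 2 = 1
  c[14] = d·G[:,14] = (01100100111)·(00000000001) mod 2 = 0+0+0+0+0+0+0+0+0+0+1 mod 2 = 1
Codeword = 100111000100111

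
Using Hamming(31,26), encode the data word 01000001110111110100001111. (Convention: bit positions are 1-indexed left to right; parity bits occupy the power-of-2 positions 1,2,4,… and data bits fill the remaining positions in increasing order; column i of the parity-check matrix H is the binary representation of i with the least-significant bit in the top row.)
Codeword c = d · G (mod 2), d = 01000001110111110100001111:
  c[0] = d·G[:,0] = (01000001110111110100001111)·(11011010101101010101010101) mod 2 = 0+1+0+0+0+0+0+0+1+0+0+1+0+1+0+1+0+1+0+0+0+0+0+1+0+1 mod 2 = 0
  c[1] = d·G[:,1] = (01000001110111110100001111)·(10110110011011001100110011) mod 2 = 0+0+0+0+0+0+0+0+0+1+0+0+1+1+0+0+0+1+0+0+0+0+0+0+1+1 mod 2 = 0
  c[2] = d·G[:,2] = (01000001110111110100001111)·(10000000000000000000000000) mod 2 = 0+0+0+0+0+0+0+0+0+0+0+0+0+0+0+0+0+0+0+0+0+0+0+0+0+0 mod 2 = 0
  c[3] = d·G[:,3] = (01000001110111110100001111)·(01110001111000111100001111) mod 2 = 0+1+0+0+0+0+0+1+1+1+0+0+0+0+1+1+0+1+0+0+0+0+1+1+1+1 mod 2 = 1
  c[4] = d·G[:,4] = (01000001110111110100001111)·(01000000000000000000000000) mod 2 = 0+1+0+0+0+0+0+0+0+0+0+0+0+0+0+0+0+0+0+0+0+0+0+0+0+0 mod 2 = 1
  c[5] = d·G[:,5] = (01000001110111110100001111)·(00100000000000000000000000) mod 2 = 0+0+0+0+0+0+0+0+0+0+0+0+0+0+0+0+0+0+0+0+0+0+0+0+0+0 mod 2 = 0
  c[6] = d·G[:,6] = (01000001110111110100001111)·(00010000000000000000000000) mod 2 = 0+0+0+0+0+0+0+0+0+0+0+0+0+0+0+0+0+0+0+0+0+0+0+0+0+0 mod 2 = 0
  c[7] = d·G[:,7] = (01000001110111110100001111)·(00001111111000000011111111) mod 2 = 0+0+0+0+0+0+0+1+1+1+0+0+0+0+0+0+0+0+0+0+0+0+1+1+1+1 mod 2 = 1
  c[8] = d·G[:,8] = (01000001110111110100001111)·(00001000000000000000000000) mod 2 = 0+0+0+0+0+0+0+0+0+0+0+0+0+0+0+0+0+0+0+0+0+0+0+0+0+0 mod 2 = 0
  c[9] = d·G[:,9] = (01000001110111110100001111)·(00000100000000000000000000) mod 2 = 0+0+0+0+0+0+0+0+0+0+0+0+0+0+0+0+0+0+0+0+0+0+0+0+0+0 mod 2 = 0
  c[10] = d·G[:,10] = (01000001110111110100001111)·(00000010000000000000000000) mod 2 = 0+0+0+0+0+0+0+0+0+0+0+0+0+0+0+0+0+0+0+0+0+0+0+0+0+0 mod 2 = 0
  c[11] = d·G[:,11] = (01000001110111110100001111)·(00000001000000000000000000) mod 2 = 0+0+0+0+0+0+0+1+0+0+0+0+0+0+0+0+0+0+0+0+0+0+0+0+0+0 mod 2 = 1
  c[12] = d·G[:,12] = (01000001110111110100001111)·(00000000100000000000000000) mod 2 = 0+0+0+0+0+0+0+0+1+0+0+0+0+0+0+0+0+0+0+0+0+0+0+0+0+0 mod 2 = 1
  c[13] = d·G[:,13] = (01000001110111110100001111)·(00000000010000000000000000) mod 2 = 0+0+0+0+0+0+0+0+0+1+0+0+0+0+0+0+0+0+0+0+0+0+0+0+0+0 mod 2 = 1
  c[14] = d·G[:,14] = (01000001110111110100001111)·(00000000001000000000000000) mod 2 = 0+0+0+0+0+0+0+0+0+0+0+0+0+0+0+0+0+0+0+0+0+0+0+0+0+0 mod 2 = 0
  c[15] = d·G[:,15] = (01000001110111110100001111)·(00000000000111111111111111) mod 2 = 0+0+0+0+0+0+0+0+0+0+0+1+1+1+1+1+0+1+0+0+0+0+1+1+1+1 mod 2 = 0
  c[16] = d·G[:,16] = (01000001110111110100001111)·(00000000000100000000000000) mod 2 = 0+0+0+0+0+0+0+0+0+0+0+1+0+0+0+0+0+0+0+0+0+0+0+0+0+0 mod 2 = 1
  c[17] = d·G[:,17] = (01000001110111110100001111)·(00000000000010000000000000) mod 2 = 0+0+0+0+0+0+0+0+0+0+0+0+1+0+0+0+0+0+0+0+0+0+0+0+0+0 mod 2 = 1
  c[18] = d·G[:,18] = (01000001110111110100001111)·(00000000000001000000000000) mod 2 = 0+0+0+0+0+0+0+0+0+0+0+0+0+1+0+0+0+0+0+0+0+0+0+0+0+0 mod 2 = 1
  c[19] = d·G[:,19] = (01000001110111110100001111)·(00000000000000100000000000) mod 2 = 0+0+0+0+0+0+0+0+0+0+0+0+0+0+1+0+0+0+0+0+0+0+0+0+0+0 mod 2 = 1
  c[20] = d·G[:,20] = (01000001110111110100001111)·(00000000000000010000000000) mod 2 = 0+0+0+0+0+0+0+0+0+0+0+0+0+0+0+1+0+0+0+0+0+0+0+0+0+0 mod 2 = 1
  c[21] = d·G[:,21] = (01000001110111110100001111)·(00000000000000001000000000) mod 2 = 0+0+0+0+0+0+0+0+0+0+0+0+0+0+0+0+0+0+0+0+0+0+0+0+0+0 mod 2 = 0
  c[22] = d·G[:,22] = (01000001110111110100001111)·(00000000000000000100000000) mod 2 = 0+0+0+0+0+0+0+0+0+0+0+0+0+0+0+0+0+1+0+0+0+0+0+0+0+0 mod 2 = 1
  c[23] = d·G[:,23] = (01000001110111110100001111)·(00000000000000000010000000) mod 2 = 0+0+0+0+0+0+0+0+0+0+0+0+0+0+0+0+0+0+0+0+0+0+0+0+0+0 mod 2 = 0
  c[24] = d·G[:,24] = (01000001110111110100001111)·(00000000000000000001000000) mod 2 = 0+0+0+0+0+0+0+0+0+0+0+0+0+0+0+0+0+0+0+0+0+0+0+0+0+0 mod 2 = 0
  c[25] = d·G[:,25] = (01000001110111110100001111)·(00000000000000000000100000) mod 2 = 0+0+0+0+0+0+0+0+0+0+0+0+0+0+0+0+0+0+0+0+0+0+0+0+0+0 mod 2 = 0
  c[26] = d·G[:,26] = (01000001110111110100001111)·(00000000000000000000010000) mod 2 = 0+0+0+0+0+0+0+0+0+0+0+0+0+0+0+0+0+0+0+0+0+0+0+0+0+0 mod 2 = 0
  c[27] = d·G[:,27] = (01000001110111110100001111)·(00000000000000000000001000) mod 2 = 0+0+0+0+0+0+0+0+0+0+0+0+0+0+0+0+0+0+0+0+0+0+1+0+0+0 mod 2 = 1
  c[28] = d·G[:,28] = (01000001110111110100001111)·(00000000000000000000000100) mod 2 = 0+0+0+0+0+0+0+0+0+0+0+0+0+0+0+0+0+0+0+0+0+0+0+1+0+0 mod 2 = 1
  c[29] = d·G[:,29] = (01000001110111110100001111)·(00000000000000000000000010) mod 2 = 0+0+0+0+0+0+0+0+0+0+0+0+0+0+0+0+0+0+0+0+0+0+0+0+1+0 mod 2 = 1
  c[30] = d·G[:,30] = (01000001110111110100001111)·(00000000000000000000000001) mod 2 = 0+0+0+0+0+0+0+0+0+0+0+0+0+0+0+0+0+0+0+0+0+0+0+0+0+1 mod 2 = 1
Codeword = 0001100100011100111110100001111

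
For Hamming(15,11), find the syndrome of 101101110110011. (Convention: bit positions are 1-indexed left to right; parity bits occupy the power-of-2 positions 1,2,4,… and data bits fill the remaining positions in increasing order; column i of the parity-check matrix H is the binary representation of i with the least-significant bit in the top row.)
Syndrome s = H · r^T (mod 2), r = 101101110110011:
  s[0] = (101010101010101)·(101101110110011) mod 2 = 1+0+1+0+0+0+1+0+0+0+1+0+0+0+1 mod 2 = 1
  s[1] = (011001100110011)·(101101110110011) mod 2 = 0+0+1+0+0+1+1+0+0+1+1+0+0+1+1 mod 2 = 1
  s[2] = (000111100001111)·(101101110110011) mod 2 = 0+0+0+1+0+1+1+0+0+0+0+0+0+1+1 mod 2 = 1
  s[3] = (000000011111111)·(101101110110011) mod 2 = 0+0+0+0+0+0+0+1+0+1+1+0+0+1+1 mod 2 = 1
Syndrome = 1111
Non-zero syndrome: error at position 15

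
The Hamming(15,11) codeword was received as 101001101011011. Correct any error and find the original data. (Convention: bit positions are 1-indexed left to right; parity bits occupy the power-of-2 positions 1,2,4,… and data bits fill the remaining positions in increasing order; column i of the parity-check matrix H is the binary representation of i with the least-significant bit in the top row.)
Syndrome s = H · r^T (mod 2), r = 101001101011011:
  s[0] = (101010101010101)·(101001101011011) mod 2 = 1+0+1+0+0+0+1+0+1+0+1+0+0+0+1 mod 2 = 0
  s[1] = (011001100110011)·(101001101011011) mod 2 = 0+0+1+0+0+1+1+0+0+0+1+0+0+1+1 mod 2 = 0
  s[2] = (000111100001111)·(101001101011011) mod 2 = 0+0+0+0+0+1+1+0+0+0+0+1+0+1+1 mod 2 = 1
  s[3] = (000000011111111)·(101001101011011) mod 2 = 0+0+0+0+0+0+0+0+1+0+1+1+0+1+1 mod 2 = 1
Syndrome = 0011
Column 12 of H equals this syndrome → error at bit 12 (1-indexed).
Flip bit 12: 101001101011011 → 101001101010011
Extract data bits at positions {3,5,6,7,9,10,11,12,13,14,15}: 10111010011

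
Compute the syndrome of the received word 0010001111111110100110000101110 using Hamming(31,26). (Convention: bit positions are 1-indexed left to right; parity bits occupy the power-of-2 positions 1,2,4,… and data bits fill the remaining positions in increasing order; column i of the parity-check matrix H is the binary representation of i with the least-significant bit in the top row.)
Syndrome s = H · r^T (mod 2), r = 0010001111111110100110000101110:
  s[0] = (1010101010101010101010101010101)·(0010001111111110100110000101110) mod 2 = 0+0+1+0+0+0+1+0+1+0+1+0+1+0+1+0+1+0+0+0+1+0+0+0+0+0+0+0+1+0+0 mod 2 = 1
  s[1] = (0110011001100110011001100110011)·(0010001111111110100110000101110) mod 2 = 0+0+1+0+0+0+1+0+0+1+1+0+0+1+1+0+0+0+0+0+0+0+0+0+0+1+0+0+0+1+0 mod 2 = 0
  s[2] = (0001111000011110000111100001111)·(0010001111111110100110000101110) mod 2 = 0+0+0+0+0+0+1+0+0+0+0+1+1+1+1+0+0+0+0+1+1+0+0+0+0+0+0+1+1+1+0 mod 2 = 0
  s[3] = (0000000111111110000000011111111)·(0010001111111110100110000101110) mod 2 = 0+0+0+0+0+0+0+1+1+1+1+1+1+1+1+0+0+0+0+0+0+0+0+0+0+1+0+1+1+1+0 mod 2 = 0
  s[4] = (0000000000000001111111111111111)·(0010001111111110100110000101110) mod 2 = 0+0+0+0+0+0+0+0+0+0+0+0+0+0+0+0+1+0+0+1+1+0+0+0+0+1+0+1+1+1+0 mod 2 = 1
Syndrome = 10001
Non-zero syndrome: error at position 17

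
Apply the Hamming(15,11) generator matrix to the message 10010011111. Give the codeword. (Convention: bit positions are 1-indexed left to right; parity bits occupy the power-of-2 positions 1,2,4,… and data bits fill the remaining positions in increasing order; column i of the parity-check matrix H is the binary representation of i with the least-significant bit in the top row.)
Codeword c = d · G (mod 2), d = 10010011111:
  c[0] = d·G[:,0] = (10010011111)·(11011010101) mod 2 = 1+0+0+1+0+0+1+0+1+0+1 mod 2 = 1
  c[1] = d·G[:,1] = (10010011111)·(10110110011) mod 2 = 1+0+0+1+0+0+1+0+0+1+1 mod 2 = 1
  c[2] = d·G[:,2] = (10010011111)·(10000000000) mod 2 = 1+0+0+0+0+0+0+0+0+0+0 mod 2 = 1
  c[3] = d·G[:,3] = (10010011111)·(01110001111) mod 2 = 0+0+0+1+0+0+0+1+1+1+1 mod 2 = 1
  c[4] = d·G[:,4] = (10010011111)·(01000000000) mod 2 = 0+0+0+0+0+0+0+0+0+0+0 mod 2 = 0
  c[5] = d·G[:,5] = (10010011111)·(00100000000) mod 2 = 0+0+0+0+0+0+0+0+0+0+0 mod 2 = 0
  c[6] = d·G[:,6] = (10010011111)·(00010000000) mod 2 = 0+0+0+1+0+0+0+0+0+0+0 mod 2 = 1
  c[7] = d·G[:,7] = (10010011111)·(00001111111) mod 2 = 0+0+0+0+0+0+1+1+1+1+1 mod 2 = 1
  c[8] = d·G[:,8] = (10010011111)·(00001000000) mod 2 = 0+0+0+0+0+0+0+0+0+0+0 mod 2 = 0
  c[9] = d·G[:,9] = (10010011111)·(00000100000) mod 2 = 0+0+0+0+0+0+0+0+0+0+0 mod 2 = 0
  c[10] = d·G[:,10] = (10010011111)·(00000010000) mod 2 = 0+0+0+0+0+0+1+0+0+0+0 mod 2 = 1
  c[11] = d·G[:,11] = (10010011111)·(00000001000) mod 2 = 0+0+0+0+0+0+0+1+0+0+0 mod 2 = 1
  c[12] = d·G[:,12] = (10010011111)·(00000000100) mod 2 = 0+0+0+0+0+0+0+0+1+0+0 mod 2 = 1
  c[13] = d·G[:,13] = (10010011111)·(00000000010) mod 2 = 0+0+0+0+0+0+0+0+0+1+0 mod 2 = 1
  c[14] = d·G[:,14] = (10010011111)·(00000000001) mod 2 = 0+0+0+0+0+0+0+0+0+0+1 mod 2 = 1
Codeword = 111100110011111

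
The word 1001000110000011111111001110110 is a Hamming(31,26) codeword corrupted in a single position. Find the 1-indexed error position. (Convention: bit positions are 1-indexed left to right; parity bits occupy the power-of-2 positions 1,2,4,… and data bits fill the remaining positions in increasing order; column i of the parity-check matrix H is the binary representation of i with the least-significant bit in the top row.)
Syndrome s = H · r^T (mod 2), r = 1001000110000011111111001110110:
  s[0] = (1010101010101010101010101010101)·(1001000110000011111111001110110) mod 2 = 1+0+0+0+0+0+0+0+1+0+0+0+0+0+1+0+1+0+1+0+1+0+0+0+1+0+1+0+1+0+0 mod 2 = 1
  s[1] = (0110011001100110011001100110011)·(1001000110000011111111001110110) mod 2 = 0+0+0+0+0+0+0+0+0+0+0+0+0+0+1+0+0+1+1+0+0+1+0+0+0+1+1+0+0+1+0 mod 2 = 1
  s[2] = (0001111000011110000111100001111)·(1001000110000011111111001110110) mod 2 = 0+0+0+1+0+0+0+0+0+0+0+0+0+0+1+0+0+0+0+1+1+1+0+0+0+0+0+0+1+1+0 mod 2 = 1
  s[3] = (0000000111111110000000011111111)·(1001000110000011111111001110110) mod 2 = 0+0+0+0+0+0+0+1+1+0+0+0+0+0+1+0+0+0+0+0+0+0+0+0+1+1+1+0+1+1+0 mod 2 = 0
  s[4] = (0000000000000001111111111111111)·(1001000110000011111111001110110) mod 2 = 0+0+0+0+0+0+0+0+0+0+0+0+0+0+0+1+1+1+1+1+1+1+0+0+1+1+1+0+1+1+0 mod 2 = 0
Syndrome = 11100
Column i of H is the binary representation of i, so the syndrome is the binary index of the flipped bit.
Read s = 11100 with s[0] as LSB: 1·2^0 + 1·2^1 + 1·2^2 + 0·2^3 + 0·2^4 = 7.
Error is at bit position 7.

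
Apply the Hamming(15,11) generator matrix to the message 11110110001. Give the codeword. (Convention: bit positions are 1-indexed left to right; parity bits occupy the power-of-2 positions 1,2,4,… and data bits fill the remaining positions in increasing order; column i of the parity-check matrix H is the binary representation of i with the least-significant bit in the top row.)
Codeword c = d · G (mod 2), d = 11110110001:
  c[0] = d·G[:,0] = (11110110001)·(11011010101) mod 2 = 1+1+0+1+0+0+1+0+0+0+1 mod 2 = 1
  c[1] = d·G[:,1] = (11110110001)·(10110110011) mod 2 = 1+0+1+1+0+1+1+0+0+0+1 mod 2 = 0
  c[2] = d·G[:,2] = (11110110001)·(10000000000) mod 2 = 1+0+0+0+0+0+0+0+0+0+0 mod 2 = 1
  c[3] = d·G[:,3] = (11110110001)·(01110001111) mod 2 = 0+1+1+1+0+0+0+0+0+0+1 mod 2 = 0
  c[4] = d·G[:,4] = (11110110001)·(01000000000) mod 2 = 0+1+0+0+0+0+0+0+0+0+0 mod 2 = 1
  c[5] = d·G[:,5] = (11110110001)·(00100000000) mod 2 = 0+0+1+0+0+0+0+0+0+0+0 mod 2 = 1
  c[6] = d·G[:,6] = (11110110001)·(00010000000) mod 2 = 0+0+0+1+0+0+0+0+0+0+0 mod 2 = 1
  c[7] = d·G[:,7] = (11110110001)·(00001111111) mod 2 = 0+0+0+0+0+1+1+0+0+0+1 mod 2 = 1
  c[8] = d·G[:,8] = (11110110001)·(00001000000) mod 2 = 0+0+0+0+0+0+0+0+0+0+0 mod 2 = 0
  c[9] = d·G[:,9] = (11110110001)·(00000100000) mod 2 = 0+0+0+0+0+1+0+0+0+0+0 mod 2 = 1
  c[10] = d·G[:,10] = (11110110001)·(00000010000) mod 2 = 0+0+0+0+0+0+1+0+0+0+0 mod 2 = 1
  c[11] = d·G[:,11] = (11110110001)·(00000001000) mod 2 = 0+0+0+0+0+0+0+0+0+0+0 mod 2 = 0
  c[12] = d·G[:,12] = (11110110001)·(00000000100) mod 2 = 0+0+0+0+0+0+0+0+0+0+0 mod 2 = 0
  c[13] = d·G[:,13] = (11110110001)·(00000000010) mod 2 = 0+0+0+0+0+0+0+0+0+0+0 mod 2 = 0
  c[14] = d·G[:,14] = (11110110001)·(00000000001) mod 2 = 0+0+0+0+0+0+0+0+0+0+1 mod 2 = 1
Codeword = 101011110110001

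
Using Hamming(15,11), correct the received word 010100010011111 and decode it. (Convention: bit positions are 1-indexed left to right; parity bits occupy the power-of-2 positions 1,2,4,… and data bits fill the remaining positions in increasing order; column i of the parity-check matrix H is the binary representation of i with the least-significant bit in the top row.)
Syndrome s = H · r^T (mod 2), r = 010100010011111:
  s[0] = (101010101010101)·(010100010011111) mod 2 = 0+0+0+0+0+0+0+0+0+0+1+0+1+0+1 mod 2 = 1
  s[1] = (011001100110011)·(010100010011111) mod 2 = 0+1+0+0+0+0+0+0+0+0+1+0+0+1+1 mod 2 = 0
  s[2] = (000111100001111)·(010100010011111) mod 2 = 0+0+0+1+0+0+0+0+0+0+0+1+1+1+1 mod 2 = 1
  s[3] = (000000011111111)·(010100010011111) mod 2 = 0+0+0+0+0+0+0+1+0+0+1+1+1+1+1 mod 2 = 0
Syndrome = 1010
Column 5 of H equals this syndrome → error at bit 5 (1-indexed).
Flip bit 5: 010100010011111 → 010110010011111
Extract data bits at positions {3,5,6,7,9,10,11,12,13,14,15}: 01000011111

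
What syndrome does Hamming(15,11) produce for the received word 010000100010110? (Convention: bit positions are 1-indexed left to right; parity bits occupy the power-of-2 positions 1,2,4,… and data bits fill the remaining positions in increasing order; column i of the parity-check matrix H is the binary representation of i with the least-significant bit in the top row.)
Syndrome s = H · r^T (mod 2), r = 010000100010110:
  s[0] = (101010101010101)·(010000100010110) mod 2 = 0+0+0+0+0+0+1+0+0+0+1+0+1+0+0 mod 2 = 1
  s[1] = (011001100110011)·(010000100010110) mod 2 = 0+1+0+0+0+0+1+0+0+0+1+0+0+1+0 mod 2 = 0
  s[2] = (000111100001111)·(010000100010110) mod 2 = 0+0+0+0+0+0+1+0+0+0+0+0+1+1+0 mod 2 = 1
  s[3] = (000000011111111)·(010000100010110) mod 2 = 0+0+0+0+0+0+0+0+0+0+1+0+1+1+0 mod 2 = 1
Syndrome = 1011
Non-zero syndrome: error at position 13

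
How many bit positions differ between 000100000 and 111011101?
XOR = 111111101, count of 1s = 8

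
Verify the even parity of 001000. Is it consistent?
Sum of all bits: 0+0+1+0+0+0 = 1; 1 mod 2 = 1. Result is 1 → parity error detected.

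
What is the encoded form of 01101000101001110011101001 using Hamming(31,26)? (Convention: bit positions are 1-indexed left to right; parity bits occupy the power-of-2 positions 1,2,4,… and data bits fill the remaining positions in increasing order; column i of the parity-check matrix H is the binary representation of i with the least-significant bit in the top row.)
Codeword c = d · G (mod 2), d = 01101000101001110011101001:
  c[0] = d·G[:,0] = (01101000101001110011101001)·(11011010101101010101010101) mod 2 = 0+1+0+0+1+0+0+0+1+0+1+0+0+1+0+1+0+0+0+1+0+0+0+0+0+1 mod 2 = 0
  c[1] = d·G[:,1] = (01101000101001110011101001)·(10110110011011001100110011) mod 2 = 0+0+1+0+0+0+0+0+0+0+1+0+0+1+0+0+0+0+0+0+1+0+0+0+0+1 mod 2 = 1
  c[2] = d·G[:,2] = (01101000101001110011101001)·(10000000000000000000000000) mod 2 = 0+0+0+0+0+0+0+0+0+0+0+0+0+0+0+0+0+0+0+0+0+0+0+0+0+0 mod 2 = 0
  c[3] = d·G[:,3] = (01101000101001110011101001)·(01110001111000111100001111) mod 2 = 0+1+1+0+0+0+0+0+1+0+1+0+0+0+1+1+0+0+0+0+0+0+1+0+0+1 mod 2 = 0
  c[4] = d·G[:,4] = (01101000101001110011101001)·(01000000000000000000000000) mod 2 = 0+1+0+0+0+0+0+0+0+0+0+0+0+0+0+0+0+0+0+0+0+0+0+0+0+0 mod 2 = 1
  c[5] = d·G[:,5] = (01101000101001110011101001)·(00100000000000000000000000) mod 2 = 0+0+1+0+0+0+0+0+0+0+0+0+0+0+0+0+0+0+0+0+0+0+0+0+0+0 mod 2 = 1
  c[6] = d·G[:,6] = (01101000101001110011101001)·(00010000000000000000000000) mod 2 = 0+0+0+0+0+0+0+0+0+0+0+0+0+0+0+0+0+0+0+0+0+0+0+0+0+0 mod 2 = 0
  c[7] = d·G[:,7] = (01101000101001110011101001)·(00001111111000000011111111) mod 2 = 0+0+0+0+1+0+0+0+1+0+1+0+0+0+0+0+0+0+1+1+1+0+1+0+0+1 mod 2 = 0
  c[8] = d·G[:,8] = (01101000101001110011101001)·(00001000000000000000000000) mod 2 = 0+0+0+0+1+0+0+0+0+0+0+0+0+0+0+0+0+0+0+0+0+0+0+0+0+0 mod 2 = 1
  c[9] = d·G[:,9] = (01101000101001110011101001)·(00000100000000000000000000) mod 2 = 0+0+0+0+0+0+0+0+0+0+0+0+0+0+0+0+0+0+0+0+0+0+0+0+0+0 mod 2 = 0
  c[10] = d·G[:,10] = (01101000101001110011101001)·(00000010000000000000000000) mod 2 = 0+0+0+0+0+0+0+0+0+0+0+0+0+0+0+0+0+0+0+0+0+0+0+0+0+0 mod 2 = 0
  c[11] = d·G[:,11] = (01101000101001110011101001)·(00000001000000000000000000) mod 2 = 0+0+0+0+0+0+0+0+0+0+0+0+0+0+0+0+0+0+0+0+0+0+0+0+0+0 mod 2 = 0
  c[12] = d·G[:,12] = (01101000101001110011101001)·(00000000100000000000000000) mod 2 = 0+0+0+0+0+0+0+0+1+0+0+0+0+0+0+0+0+0+0+0+0+0+0+0+0+0 mod 2 = 1
  c[13] = d·G[:,13] = (01101000101001110011101001)·(00000000010000000000000000) mod 2 = 0+0+0+0+0+0+0+0+0+0+0+0+0+0+0+0+0+0+0+0+0+0+0+0+0+0 mod 2 = 0
  c[14] = d·G[:,14] = (01101000101001110011101001)·(00000000001000000000000000) mod 2 = 0+0+0+0+0+0+0+0+0+0+1+0+0+0+0+0+0+0+0+0+0+0+0+0+0+0 mod 2 = 1
  c[15] = d·G[:,15] = (01101000101001110011101001)·(00000000000111111111111111) mod 2 = 0+0+0+0+0+0+0+0+0+0+0+0+0+1+1+1+0+0+1+1+1+0+1+0+0+1 mod 2 = 0
  c[16] = d·G[:,16] = (01101000101001110011101001)·(00000000000100000000000000) mod 2 = 0+0+0+0+0+0+0+0+0+0+0+0+0+0+0+0+0+0+0+0+0+0+0+0+0+0 mod 2 = 0
  c[17] = d·G[:,17] = (01101000101001110011101001)·(00000000000010000000000000) mod 2 = 0+0+0+0+0+0+0+0+0+0+0+0+0+0+0+0+0+0+0+0+0+0+0+0+0+0 mod 2 = 0
  c[18] = d·G[:,18] = (01101000101001110011101001)·(00000000000001000000000000) mod 2 = 0+0+0+0+0+0+0+0+0+0+0+0+0+1+0+0+0+0+0+0+0+0+0+0+0+0 mod 2 = 1
  c[19] = d·G[:,19] = (01101000101001110011101001)·(00000000000000100000000000) mod 2 = 0+0+0+0+0+0+0+0+0+0+0+0+0+0+1+0+0+0+0+0+0+0+0+0+0+0 mod 2 = 1
  c[20] = d·G[:,20] = (01101000101001110011101001)·(00000000000000010000000000) mod 2 = 0+0+0+0+0+0+0+0+0+0+0+0+0+0+0+1+0+0+0+0+0+0+0+0+0+0 mod 2 = 1
  c[21] = d·G[:,21] = (01101000101001110011101001)·(00000000000000001000000000) mod 2 = 0+0+0+0+0+0+0+0+0+0+0+0+0+0+0+0+0+0+0+0+0+0+0+0+0+0 mod 2 = 0
  c[22] = d·G[:,22] = (01101000101001110011101001)·(00000000000000000100000000) mod 2 = 0+0+0+0+0+0+0+0+0+0+0+0+0+0+0+0+0+0+0+0+0+0+0+0+0+0 mod 2 = 0
  c[23] = d·G[:,23] = (01101000101001110011101001)·(00000000000000000010000000) mod 2 = 0+0+0+0+0+0+0+0+0+0+0+0+0+0+0+0+0+0+1+0+0+0+0+0+0+0 mod 2 = 1
  c[24] = d·G[:,24] = (01101000101001110011101001)·(00000000000000000001000000) mod 2 = 0+0+0+0+0+0+0+0+0+0+0+0+0+0+0+0+0+0+0+1+0+0+0+0+0+0 mod 2 = 1
  c[25] = d·G[:,25] = (01101000101001110011101001)·(00000000000000000000100000) mod 2 = 0+0+0+0+0+0+0+0+0+0+0+0+0+0+0+0+0+0+0+0+1+0+0+0+0+0 mod 2 = 1
  c[26] = d·G[:,26] = (01101000101001110011101001)·(00000000000000000000010000) mod 2 = 0+0+0+0+0+0+0+0+0+0+0+0+0+0+0+0+0+0+0+0+0+0+0+0+0+0 mod 2 = 0
  c[27] = d·G[:,27] = (01101000101001110011101001)·(00000000000000000000001000) mod 2 = 0+0+0+0+0+0+0+0+0+0+0+0+0+0+0+0+0+0+0+0+0+0+1+0+0+0 mod 2 = 1
  c[28] = d·G[:,28] = (01101000101001110011101001)·(00000000000000000000000100) mod 2 = 0+0+0+0+0+0+0+0+0+0+0+0+0+0+0+0+0+0+0+0+0+0+0+0+0+0 mod 2 = 0
  c[29] = d·G[:,29] = (01101000101001110011101001)·(00000000000000000000000010) mod 2 = 0+0+0+0+0+0+0+0+0+0+0+0+0+0+0+0+0+0+0+0+0+0+0+0+0+0 mod 2 = 0
  c[30] = d·G[:,30] = (01101000101001110011101001)·(00000000000000000000000001) mod 2 = 0+0+0+0+0+0+0+0+0+0+0+0+0+0+0+0+0+0+0+0+0+0+0+0+0+1 mod 2 = 1
Codeword = 0100110010001010001110011101001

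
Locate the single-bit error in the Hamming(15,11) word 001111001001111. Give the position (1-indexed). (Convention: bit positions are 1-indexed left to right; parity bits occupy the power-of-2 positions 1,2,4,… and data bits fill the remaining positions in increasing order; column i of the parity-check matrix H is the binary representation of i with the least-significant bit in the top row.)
Syndrome s = H · r^T (mod 2), r = 001111001001111:
  s[0] = (101010101010101)·(001111001001111) mod 2 = 0+0+1+0+1+0+0+0+1+0+0+0+1+0+1 mod 2 = 1
  s[1] = (011001100110011)·(001111001001111) mod 2 = 0+0+1+0+0+1+0+0+0+0+0+0+0+1+1 mod 2 = 0
  s[2] = (000111100001111)·(001111001001111) mod 2 = 0+0+0+1+1+1+0+0+0+0+0+1+1+1+1 mod 2 = 1
  s[3] = (000000011111111)·(001111001001111) mod 2 = 0+0+0+0+0+0+0+0+1+0+0+1+1+1+1 mod 2 = 1
Syndrome = 1011
Column i of H is the binary representation of i, so the syndrome is the binary index of the flipped bit.
Read s = 1011 with s[0] as LSB: 1·2^0 + 0·2^1 + 1·2^2 + 1·2^3 = 13.
Error is at bit position 13.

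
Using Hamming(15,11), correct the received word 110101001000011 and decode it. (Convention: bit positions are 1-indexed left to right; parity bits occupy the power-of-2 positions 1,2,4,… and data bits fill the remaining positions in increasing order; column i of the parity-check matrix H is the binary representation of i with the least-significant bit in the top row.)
Syndrome s = H · r^T (mod 2), r = 110101001000011:
  s[0] = (101010101010101)·(110101001000011) mod 2 = 1+0+0+0+0+0+0+0+1+0+0+0+0+0+1 mod 2 = 1
  s[1] = (011001100110011)·(110101001000011) mod 2 = 0+1+0+0+0+1+0+0+0+0+0+0+0+1+1 mod 2 = 0
  s[2] = (000111100001111)·(110101001000011) mod 2 = 0+0+0+1+0+1+0+0+0+0+0+0+0+1+1 mod 2 = 0
  s[3] = (000000011111111)·(110101001000011) mod 2 = 0+0+0+0+0+0+0+0+1+0+0+0+0+1+1 mod 2 = 1
Syndrome = 1001
Column 9 of H equals this syndrome → error at bit 9 (1-indexed).
Flip bit 9: 110101001000011 → 110101000000011
Extract data bits at positions {3,5,6,7,9,10,11,12,13,14,15}: 00100000011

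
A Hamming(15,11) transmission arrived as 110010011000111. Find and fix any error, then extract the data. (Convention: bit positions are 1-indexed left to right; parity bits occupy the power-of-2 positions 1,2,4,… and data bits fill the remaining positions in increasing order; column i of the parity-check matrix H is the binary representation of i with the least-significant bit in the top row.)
Syndrome s = H · r^T (mod 2), r = 110010011000111:
  s[0] = (101010101010101)·(110010011000111) mod 2 = 1+0+0+0+1+0+0+0+1+0+0+0+1+0+1 mod 2 = 1
  s[1] = (011001100110011)·(110010011000111) mod 2 = 0+1+0+0+0+0+0+0+0+0+0+0+0+1+1 mod 2 = 1
  s[2] = (000111100001111)·(110010011000111) mod 2 = 0+0+0+0+1+0+0+0+0+0+0+0+1+1+1 mod 2 = 0
  s[3] = (000000011111111)·(110010011000111) mod 2 = 0+0+0+0+0+0+0+1+1+0+0+0+1+1+1 mod 2 = 1
Syndrome = 1101
Column 11 of H equals this syndrome → error at bit 11 (1-indexed).
Flip bit 11: 110010011000111 → 110010011010111
Extract data bits at positions {3,5,6,7,9,10,11,12,13,14,15}: 01001010111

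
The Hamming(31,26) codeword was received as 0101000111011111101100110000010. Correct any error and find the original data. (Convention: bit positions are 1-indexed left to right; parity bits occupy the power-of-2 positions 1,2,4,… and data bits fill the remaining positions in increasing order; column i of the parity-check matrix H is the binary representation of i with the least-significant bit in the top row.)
Syndrome s = H · r^T (mod 2), r = 0101000111011111101100110000010:
  s[0] = (1010101010101010101010101010101)·(0101000111011111101100110000010) mod 2 = 0+0+0+0+0+0+0+0+1+0+0+0+1+0+1+0+1+0+1+0+0+0+1+0+0+0+0+0+0+0+0 mod 2 = 0
  s[1] = (0110011001100110011001100110011)·(0101000111011111101100110000010) mod 2 = 0+1+0+0+0+0+0+0+0+1+0+0+0+1+1+0+0+0+1+0+0+0+1+0+0+0+0+0+0+1+0 mod 2 = 1
  s[2] = (0001111000011110000111100001111)·(0101000111011111101100110000010) mod 2 = 0+0+0+1+0+0+0+0+0+0+0+1+1+1+1+0+0+0+0+1+0+0+1+0+0+0+0+0+0+1+0 mod 2 = 0
  s[3] = (0000000111111110000000011111111)·(0101000111011111101100110000010) mod 2 = 0+0+0+0+0+0+0+1+1+1+0+1+1+1+1+0+0+0+0+0+0+0+0+1+0+0+0+0+0+1+0 mod 2 = 1
  s[4] = (0000000000000001111111111111111)·(0101000111011111101100110000010) mod 2 = 0+0+0+0+0+0+0+0+0+0+0+0+0+0+0+1+1+0+1+1+0+0+1+1+0+0+0+0+0+1+0 mod 2 = 1
Syndrome = 01011
Column 26 of H equals this syndrome → error at bit 26 (1-indexed).
Flip bit 26: 0101000111011111101100110000010 → 0101000111011111101100110100010
Extract data bits at positions {3,5,6,7,9,10,11,12,13,14,15,17,18,19,20,21,22,23,24,25,26,27,28,29,30,31}: 00001101111101100110100010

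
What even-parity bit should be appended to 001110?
Sum of data bits: 0+0+1+1+1+0 = 3.
3 mod 2 = 1, so parity bit = 1.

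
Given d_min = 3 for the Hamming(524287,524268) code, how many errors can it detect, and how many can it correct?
Detection only: up to d_min − 1 = 2 errors.
Correction: up to ⌊(d_min − 1)/2⌋ = ⌊2/2⌋ = 1 errors.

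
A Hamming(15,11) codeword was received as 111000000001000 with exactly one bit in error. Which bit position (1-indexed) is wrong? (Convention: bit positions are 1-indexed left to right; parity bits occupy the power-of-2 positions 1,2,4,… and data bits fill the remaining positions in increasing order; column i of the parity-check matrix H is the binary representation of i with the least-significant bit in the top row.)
Syndrome s = H · r^T (mod 2), r = 111000000001000:
  s[0] = (101010101010101)·(111000000001000) mod 2 = 1+0+1+0+0+0+0+0+0+0+0+0+0+0+0 mod 2 = 0
  s[1] = (011001100110011)·(111000000001000) mod 2 = 0+1+1+0+0+0+0+0+0+0+0+0+0+0+0 mod 2 = 0
  s[2] = (000111100001111)·(111000000001000) mod 2 = 0+0+0+0+0+0+0+0+0+0+0+1+0+0+0 mod 2 = 1
  s[3] = (000000011111111)·(111000000001000) mod 2 = 0+0+0+0+0+0+0+0+0+0+0+1+0+0+0 mod 2 = 1
Syndrome = 0011
Column i of H is the binary representation of i, so the syndrome is the binary index of the flipped bit.
Read s = 0011 with s[0] as LSB: 0·2^0 + 0·2^1 + 1·2^2 + 1·2^3 = 12.
Error is at bit position 12.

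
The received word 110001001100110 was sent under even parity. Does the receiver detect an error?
Sum of received bits: 1+1+0+0+0+1+0+0+1+1+0+0+1+1+0 = 7; 7 mod 2 = 1. Result is 1 ≠ 0 → error detected.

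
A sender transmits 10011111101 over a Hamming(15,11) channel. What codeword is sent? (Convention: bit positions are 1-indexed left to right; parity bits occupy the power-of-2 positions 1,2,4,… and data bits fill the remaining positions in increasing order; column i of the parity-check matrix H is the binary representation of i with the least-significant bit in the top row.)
Codeword c = d · G (mod 2), d = 10011111101:
  c[0] = d·G[:,0] = (10011111101)·(11011010101) mod 2 = 1+0+0+1+1+0+1+0+1+0+1 mod 2 = 0
  c[1] = d·G[:,1] = (10011111101)·(10110110011) mod 2 = 1+0+0+1+0+1+1+0+0+0+1 mod 2 = 1
  c[2] = d·G[:,2] = (10011111101)·(10000000000) mod 2 = 1+0+0+0+0+0+0+0+0+0+0 mod 2 = 1
  c[3] = d·G[:,3] = (10011111101)·(01110001111) mod 2 = 0+0+0+1+0+0+0+1+1+0+1 mod 2 = 0
  c[4] = d·G[:,4] = (10011111101)·(01000000000) mod 2 = 0+0+0+0+0+0+0+0+0+0+0 mod 2 = 0
  c[5] = d·G[:,5] = (10011111101)·(00100000000) mod 2 = 0+0+0+0+0+0+0+0+0+0+0 mod 2 = 0
  c[6] = d·G[:,6] = (10011111101)·(00010000000) mod 2 = 0+0+0+1+0+0+0+0+0+0+0 mod 2 = 1
  c[7] = d·G[:,7] = (10011111101)·(00001111111) mod 2 = 0+0+0+0+1+1+1+1+1+0+1 mod 2 = 0
  c[8] = d·G[:,8] = (10011111101)·(00001000000) mod 2 = 0+0+0+0+1+0+0+0+0+0+0 mod 2 = 1
  c[9] = d·G[:,9] = (10011111101)·(00000100000) mod 2 = 0+0+0+0+0+1+0+0+0+0+0 mod 2 = 1
  c[10] = d·G[:,10] = (10011111101)·(00000010000) mod 2 = 0+0+0+0+0+0+1+0+0+0+0 mod 2 = 1
  c[11] = d·G[:,11] = (10011111101)·(00000001000) mod 2 = 0+0+0+0+0+0+0+1+0+0+0 mod 2 = 1
  c[12] = d·G[:,12] = (10011111101)·(00000000100) mod 2 = 0+0+0+0+0+0+0+0+1+0+0 mod 2 = 1
  c[13] = d·G[:,13] = (10011111101)·(00000000010) mod 2 = 0+0+0+0+0+0+0+0+0+0+0 mod 2 = 0
  c[14] = d·G[:,14] = (10011111101)·(00000000001) mod 2 = 0+0+0+0+0+0+0+0+0+0+1 mod 2 = 1
Codeword = 011000101111101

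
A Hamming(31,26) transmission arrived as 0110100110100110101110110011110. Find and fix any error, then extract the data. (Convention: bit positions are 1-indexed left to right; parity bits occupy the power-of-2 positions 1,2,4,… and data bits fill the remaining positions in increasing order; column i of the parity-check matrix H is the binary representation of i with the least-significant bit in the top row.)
Syndrome s = H · r^T (mod 2), r = 0110100110100110101110110011110:
  s[0] = (1010101010101010101010101010101)·(0110100110100110101110110011110) mod 2 = 0+0+1+0+1+0+0+0+1+0+1+0+0+0+1+0+1+0+1+0+1+0+1+0+0+0+1+0+1+0+0 mod 2 = 1
  s[1] = (0110011001100110011001100110011)·(0110100110100110101110110011110) mod 2 = 0+1+1+0+0+0+0+0+0+0+1+0+0+1+1+0+0+0+1+0+0+0+1+0+0+0+1+0+0+1+0 mod 2 = 1
  s[2] = (0001111000011110000111100001111)·(0110100110100110101110110011110) mod 2 = 0+0+0+0+1+0+0+0+0+0+0+0+0+1+1+0+0+0+0+1+1+0+1+0+0+0+0+1+1+1+0 mod 2 = 1
  s[3] = (0000000111111110000000011111111)·(0110100110100110101110110011110) mod 2 = 0+0+0+0+0+0+0+1+1+0+1+0+0+1+1+0+0+0+0+0+0+0+0+1+0+0+1+1+1+1+0 mod 2 = 0
  s[4] = (0000000000000001111111111111111)·(0110100110100110101110110011110) mod 2 = 0+0+0+0+0+0+0+0+0+0+0+0+0+0+0+0+1+0+1+1+1+0+1+1+0+0+1+1+1+1+0 mod 2 = 0
Syndrome = 11100
Column 7 of H equals this syndrome → error at bit 7 (1-indexed).
Flip bit 7: 0110100110100110101110110011110 → 0110101110100110101110110011110
Extract data bits at positions {3,5,6,7,9,10,11,12,13,14,15,17,18,19,20,21,22,23,24,25,26,27,28,29,30,31}: 11011010011101110110011110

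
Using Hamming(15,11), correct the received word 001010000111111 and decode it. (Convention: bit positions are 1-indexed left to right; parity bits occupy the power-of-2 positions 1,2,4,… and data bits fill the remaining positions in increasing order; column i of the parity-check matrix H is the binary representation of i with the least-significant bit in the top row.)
Syndrome s = H · r^T (mod 2), r = 001010000111111:
  s[0] = (101010101010101)·(001010000111111) mod 2 = 0+0+1+0+1+0+0+0+0+0+1+0+1+0+1 mod 2 = 1
  s[1] = (011001100110011)·(001010000111111) mod 2 = 0+0+1+0+0+0+0+0+0+1+1+0+0+1+1 mod 2 = 1
  s[2] = (000111100001111)·(001010000111111) mod 2 = 0+0+0+0+1+0+0+0+0+0+0+1+1+1+1 mod 2 = 1
  s[3] = (000000011111111)·(001010000111111) mod 2 = 0+0+0+0+0+0+0+0+0+1+1+1+1+1+1 mod 2 = 0
Syndrome = 1110
Column 7 of H equals this syndrome → error at bit 7 (1-indexed).
Flip bit 7: 001010000111111 → 001010100111111
Extract data bits at positions {3,5,6,7,9,10,11,12,13,14,15}: 11010111111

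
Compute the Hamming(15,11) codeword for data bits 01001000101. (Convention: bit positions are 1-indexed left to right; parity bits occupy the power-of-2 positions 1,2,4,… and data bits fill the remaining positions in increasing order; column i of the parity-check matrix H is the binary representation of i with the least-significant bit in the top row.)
Codeword c = d · G (mod 2), d = 01001000101:
  c[0] = d·G[:,0] = (01001000101)·(11011010101) mod 2 = 0+1+0+0+1+0+0+0+1+0+1 mod 2 = 0
  c[1] = d·G[:,1] = (01001000101)·(10110110011) mod 2 = 0+0+0+0+0+0+0+0+0+0+1 mod 2 = 1
  c[2] = d·G[:,2] = (01001000101)·(10000000000) mod 2 = 0+0+0+0+0+0+0+0+0+0+0 mod 2 = 0
  c[3] = d·G[:,3] = (01001000101)·(01110001111) mod 2 = 0+1+0+0+0+0+0+0+1+0+1 mod 2 = 1
  c[4] = d·G[:,4] = (01001000101)·(01000000000) mod 2 = 0+1+0+0+0+0+0+0+0+0+0 mod 2 = 1
  c[5] = d·G[:,5] = (01001000101)·(00100000000) mod 2 = 0+0+0+0+0+0+0+0+0+0+0 mod 2 = 0
  c[6] = d·G[:,6] = (01001000101)·(00010000000) mod 2 = 0+0+0+0+0+0+0+0+0+0+0 mod 2 = 0
  c[7] = d·G[:,7] = (01001000101)·(00001111111) mod 2 = 0+0+0+0+1+0+0+0+1+0+1 mod 2 = 1
  c[8] = d·G[:,8] = (01001000101)·(00001000000) mod 2 = 0+0+0+0+1+0+0+0+0+0+0 mod 2 = 1
  c[9] = d·G[:,9] = (01001000101)·(00000100000) mod 2 = 0+0+0+0+0+0+0+0+0+0+0 mod 2 = 0
  c[10] = d·G[:,10] = (01001000101)·(00000010000) mod 2 = 0+0+0+0+0+0+0+0+0+0+0 mod 2 = 0
  c[11] = d·G[:,11] = (01001000101)·(00000001000) mod 2 = 0+0+0+0+0+0+0+0+0+0+0 mod 2 = 0
  c[12] = d·G[:,12] = (01001000101)·(00000000100) mod 2 = 0+0+0+0+0+0+0+0+1+0+0 mod 2 = 1
  c[13] = d·G[:,13] = (01001000101)·(00000000010) mod 2 = 0+0+0+0+0+0+0+0+0+0+0 mod 2 = 0
  c[14] = d·G[:,14] = (01001000101)·(00000000001) mod 2 = 0+0+0+0+0+0+0+0+0+0+1 mod 2 = 1
Codeword = 010110011000101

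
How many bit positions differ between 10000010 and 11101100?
XOR = 01101110, count of 1s = 5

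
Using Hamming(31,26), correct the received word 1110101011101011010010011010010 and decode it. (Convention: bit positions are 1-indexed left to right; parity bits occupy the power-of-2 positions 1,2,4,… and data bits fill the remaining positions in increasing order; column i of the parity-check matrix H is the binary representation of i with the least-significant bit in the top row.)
Syndrome s = H · r^T (mod 2), r = 1110101011101011010010011010010:
  s[0] = (1010101010101010101010101010101)·(1110101011101011010010011010010) mod 2 = 1+0+1+0+1+0+1+0+1+0+1+0+1+0+1+0+0+0+0+0+1+0+0+0+1+0+1+0+0+0+0 mod 2 = 1
  s[1] = (0110011001100110011001100110011)·(1110101011101011010010011010010) mod 2 = 0+1+1+0+0+0+1+0+0+1+1+0+0+0+1+0+0+1+0+0+0+0+0+0+0+0+1+0+0+1+0 mod 2 = 1
  s[2] = (0001111000011110000111100001111)·(1110101011101011010010011010010) mod 2 = 0+0+0+0+1+0+1+0+0+0+0+0+1+0+1+0+0+0+0+0+1+0+0+0+0+0+0+0+0+1+0 mod 2 = 0
  s[3] = (0000000111111110000000011111111)·(1110101011101011010010011010010) mod 2 = 0+0+0+0+0+0+0+0+1+1+1+0+1+0+1+0+0+0+0+0+0+0+0+1+1+0+1+0+0+1+0 mod 2 = 1
  s[4] = (0000000000000001111111111111111)·(1110101011101011010010011010010) mod 2 = 0+0+0+0+0+0+0+0+0+0+0+0+0+0+0+1+0+1+0+0+1+0+0+1+1+0+1+0+0+1+0 mod 2 = 1
Syndrome = 11011
Column 27 of H equals this syndrome → error at bit 27 (1-indexed).
Flip bit 27: 1110101011101011010010011010010 → 1110101011101011010010011000010
Extract data bits at positions {3,5,6,7,9,10,11,12,13,14,15,17,18,19,20,21,22,23,24,25,26,27,28,29,30,31}: 11011110101010010011000010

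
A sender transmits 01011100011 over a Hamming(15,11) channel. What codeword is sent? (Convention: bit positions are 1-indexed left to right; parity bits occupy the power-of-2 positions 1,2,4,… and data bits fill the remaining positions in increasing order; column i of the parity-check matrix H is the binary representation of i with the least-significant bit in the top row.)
Codeword c = d · G (mod 2), d = 01011100011:
  c[0] = d·G[:,0] = (01011100011)·(11011010101) mod 2 = 0+1+0+1+1+0+0+0+0+0+1 mod 2 = 0
  c[1] = d·G[:,1] = (01011100011)·(10110110011) mod 2 = 0+0+0+1+0+1+0+0+0+1+1 mod 2 = 0
  c[2] = d·G[:,2] = (01011100011)·(10000000000) mod 2 = 0+0+0+0+0+0+0+0+0+0+0 mod 2 = 0
  c[3] = d·G[:,3] = (01011100011)·(01110001111) mod 2 = 0+1+0+1+0+0+0+0+0+1+1 mod 2 = 0
  c[4] = d·G[:,4] = (01011100011)·(01000000000) mod 2 = 0+1+0+0+0+0+0+0+0+0+0 mod 2 = 1
  c[5] = d·G[:,5] = (01011100011)·(00100000000) mod 2 = 0+0+0+0+0+0+0+0+0+0+0 mod 2 = 0
  c[6] = d·G[:,6] = (01011100011)·(00010000000) mod 2 = 0+0+0+1+0+0+0+0+0+0+0 mod 2 = 1
  c[7] = d·G[:,7] = (01011100011)·(00001111111) mod 2 = 0+0+0+0+1+1+0+0+0+1+1 mod 2 = 0
  c[8] = d·G[:,8] = (01011100011)·(00001000000) mod 2 = 0+0+0+0+1+0+0+0+0+0+0 mod 2 = 1
  c[9] = d·G[:,9] = (01011100011)·(00000100000) mod 2 = 0+0+0+0+0+1+0+0+0+0+0 mod 2 = 1
  c[10] = d·G[:,10] = (01011100011)·(00000010000) mod 2 = 0+0+0+0+0+0+0+0+0+0+0 mod 2 = 0
  c[11] = d·G[:,11] = (01011100011)·(00000001000) mod 2 = 0+0+0+0+0+0+0+0+0+0+0 mod 2 = 0
  c[12] = d·G[:,12] = (01011100011)·(00000000100) mod 2 = 0+0+0+0+0+0+0+0+0+0+0 mod 2 = 0
  c[13] = d·G[:,13] = (01011100011)·(00000000010) mod 2 = 0+0+0+0+0+0+0+0+0+1+0 mod 2 = 1
  c[14] = d·G[:,14] = (01011100011)·(00000000001) mod 2 = 0+0+0+0+0+0+0+0+0+0+1 mod 2 = 1
Codeword = 000010101100011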